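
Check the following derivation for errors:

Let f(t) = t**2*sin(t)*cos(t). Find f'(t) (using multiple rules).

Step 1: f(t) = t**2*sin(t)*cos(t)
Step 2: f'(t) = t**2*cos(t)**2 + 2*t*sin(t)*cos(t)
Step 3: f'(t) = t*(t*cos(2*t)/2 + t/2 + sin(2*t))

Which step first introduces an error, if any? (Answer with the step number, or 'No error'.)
Step 2

Step 2 is incorrect due to a dropped term.
The step shows: t**2*cos(t)**2 + 2*t*sin(t)*cos(t)
The correct value should be: -t**2*sin(t)**2 + t**2*cos(t)**2 + 2*t*sin(t)*cos(t)

Explanation: A term was dropped: the term -t**2*sin(t)**2 was incorrectly omitted
The later steps are derived from this incorrect expression, so the error originates in Step 2.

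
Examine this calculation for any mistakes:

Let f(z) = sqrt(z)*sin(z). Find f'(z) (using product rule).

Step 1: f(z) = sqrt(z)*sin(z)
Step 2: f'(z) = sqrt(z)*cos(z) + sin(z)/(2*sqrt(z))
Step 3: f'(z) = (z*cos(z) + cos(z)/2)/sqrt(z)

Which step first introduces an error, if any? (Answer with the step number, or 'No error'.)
Step 3

Step 3 is incorrect due to a wrong trig function.
The step shows: (z*cos(z) + cos(z)/2)/sqrt(z)
The correct value should be: (z*cos(z) + sin(z)/2)/sqrt(z)

Explanation: sin(z) was incorrectly written as cos(z): the term (z*cos(z) + sin(z)/2)/sqrt(z) was incorrectly written as (z*cos(z) + cos(z)/2)/sqrt(z)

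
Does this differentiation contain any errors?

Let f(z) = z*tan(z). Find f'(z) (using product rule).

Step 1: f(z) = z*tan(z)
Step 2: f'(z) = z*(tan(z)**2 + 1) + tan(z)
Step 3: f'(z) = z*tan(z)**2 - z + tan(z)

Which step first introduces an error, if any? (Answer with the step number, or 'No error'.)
Step 3

Step 3 is incorrect due to a sign flip.
The step shows: z*tan(z)**2 - z + tan(z)
The correct value should be: z*tan(z)**2 + z + tan(z)

Explanation: The sign of one term was flipped: the term z was incorrectly written as -z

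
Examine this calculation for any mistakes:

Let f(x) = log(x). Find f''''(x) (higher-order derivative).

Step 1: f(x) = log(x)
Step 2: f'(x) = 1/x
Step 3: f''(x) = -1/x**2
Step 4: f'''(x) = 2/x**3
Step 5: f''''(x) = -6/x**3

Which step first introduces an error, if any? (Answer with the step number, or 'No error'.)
Step 5

Step 5 is incorrect due to a wrong exponent.
The step shows: -6/x**3
The correct value should be: -6/x**4

Explanation: The exponent -4 on x was incorrectly written as -3: the term -6/x**4 was incorrectly written as -6/x**3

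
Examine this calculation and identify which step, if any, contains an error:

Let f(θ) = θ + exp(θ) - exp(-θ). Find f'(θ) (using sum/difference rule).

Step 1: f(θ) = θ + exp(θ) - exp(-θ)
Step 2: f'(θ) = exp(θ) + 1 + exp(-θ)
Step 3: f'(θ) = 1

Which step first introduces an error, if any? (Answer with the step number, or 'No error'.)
Step 3

Step 3 is incorrect due to a dropped term.
The step shows: 1
The correct value should be: 2*cosh(θ) + 1

Explanation: A term was dropped: the term 2*cosh(θ) was incorrectly omitted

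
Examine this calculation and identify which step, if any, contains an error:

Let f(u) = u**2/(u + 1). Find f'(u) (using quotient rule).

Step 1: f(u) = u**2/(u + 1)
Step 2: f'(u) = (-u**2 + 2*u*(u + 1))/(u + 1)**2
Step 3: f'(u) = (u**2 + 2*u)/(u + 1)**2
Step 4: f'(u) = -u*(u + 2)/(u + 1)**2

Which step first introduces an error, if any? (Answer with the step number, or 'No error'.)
Step 4

Step 4 is incorrect due to a sign flip.
The step shows: -u*(u + 2)/(u + 1)**2
The correct value should be: u*(u + 2)/(u + 1)**2

Explanation: The sign of the whole expression was flipped: the term u*(u + 2)/(u + 1)**2 was incorrectly written as -u*(u + 2)/(u + 1)**2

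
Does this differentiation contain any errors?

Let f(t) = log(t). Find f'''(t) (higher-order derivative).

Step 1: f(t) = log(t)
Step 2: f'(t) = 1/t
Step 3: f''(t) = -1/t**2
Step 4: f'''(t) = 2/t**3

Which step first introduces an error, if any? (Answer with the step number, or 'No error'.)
No error

All steps in this derivation are correct.
The final answer f'''(t) = 2/t**3 is valid.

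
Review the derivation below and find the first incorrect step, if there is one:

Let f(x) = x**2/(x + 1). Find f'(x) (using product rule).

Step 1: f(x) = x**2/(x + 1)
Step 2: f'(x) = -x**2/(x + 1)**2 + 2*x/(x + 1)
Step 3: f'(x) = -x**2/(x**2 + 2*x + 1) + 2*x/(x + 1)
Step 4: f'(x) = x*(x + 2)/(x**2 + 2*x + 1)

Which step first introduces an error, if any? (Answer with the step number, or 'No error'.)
No error

All steps in this derivation are correct.
The final answer f'(x) = x*(x + 2)/(x**2 + 2*x + 1) is valid.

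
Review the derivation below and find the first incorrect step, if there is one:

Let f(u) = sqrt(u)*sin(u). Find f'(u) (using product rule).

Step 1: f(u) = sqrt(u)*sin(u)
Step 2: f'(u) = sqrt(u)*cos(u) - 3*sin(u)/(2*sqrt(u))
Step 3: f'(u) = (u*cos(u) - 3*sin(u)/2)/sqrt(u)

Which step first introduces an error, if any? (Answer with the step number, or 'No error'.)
Step 2

Step 2 is incorrect due to a wrong coefficient.
The step shows: sqrt(u)*cos(u) - 3*sin(u)/(2*sqrt(u))
The correct value should be: sqrt(u)*cos(u) + sin(u)/(2*sqrt(u))

Explanation: The coefficient 1/2 was incorrectly written as -3/2: the term sin(u)/(2*sqrt(u)) was incorrectly written as -3*sin(u)/(2*sqrt(u))
The later steps are derived from this incorrect expression, so the error originates in Step 2.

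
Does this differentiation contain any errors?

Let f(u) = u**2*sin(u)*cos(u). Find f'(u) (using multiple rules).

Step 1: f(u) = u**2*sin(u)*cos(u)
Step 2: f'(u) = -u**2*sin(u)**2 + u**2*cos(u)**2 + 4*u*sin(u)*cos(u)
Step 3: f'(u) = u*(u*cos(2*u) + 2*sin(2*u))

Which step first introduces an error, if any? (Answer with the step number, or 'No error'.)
Step 2

Step 2 is incorrect due to a wrong coefficient.
The step shows: -u**2*sin(u)**2 + u**2*cos(u)**2 + 4*u*sin(u)*cos(u)
The correct value should be: -u**2*sin(u)**2 + u**2*cos(u)**2 + 2*u*sin(u)*cos(u)

Explanation: The coefficient 2 was incorrectly written as 4: the term 2*u*sin(u)*cos(u) was incorrectly written as 4*u*sin(u)*cos(u)
The later steps are derived from this incorrect expression, so the error originates in Step 2.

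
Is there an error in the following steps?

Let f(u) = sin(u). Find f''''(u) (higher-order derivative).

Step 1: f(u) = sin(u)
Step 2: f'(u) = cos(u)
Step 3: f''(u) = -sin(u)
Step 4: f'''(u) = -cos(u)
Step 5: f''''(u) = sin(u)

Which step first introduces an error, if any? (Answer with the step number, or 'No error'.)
No error

All steps in this derivation are correct.
The final answer f''''(u) = sin(u) is valid.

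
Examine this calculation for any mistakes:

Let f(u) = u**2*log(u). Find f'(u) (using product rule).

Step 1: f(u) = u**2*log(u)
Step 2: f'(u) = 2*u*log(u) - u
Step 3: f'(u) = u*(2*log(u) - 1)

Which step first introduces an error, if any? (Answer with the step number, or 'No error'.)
Step 2

Step 2 is incorrect due to a sign flip.
The step shows: 2*u*log(u) - u
The correct value should be: 2*u*log(u) + u

Explanation: The sign of one term was flipped: the term u was incorrectly written as -u
The later steps are derived from this incorrect expression, so the error originates in Step 2.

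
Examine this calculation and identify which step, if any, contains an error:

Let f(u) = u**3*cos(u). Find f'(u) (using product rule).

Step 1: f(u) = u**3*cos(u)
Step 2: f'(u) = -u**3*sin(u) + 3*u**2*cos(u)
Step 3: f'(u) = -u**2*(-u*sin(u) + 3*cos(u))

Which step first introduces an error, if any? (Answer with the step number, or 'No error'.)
Step 3

Step 3 is incorrect due to a sign flip.
The step shows: -u**2*(-u*sin(u) + 3*cos(u))
The correct value should be: u**2*(-u*sin(u) + 3*cos(u))

Explanation: The sign of the whole expression was flipped: the term u**2*(-u*sin(u) + 3*cos(u)) was incorrectly written as -u**2*(-u*sin(u) + 3*cos(u))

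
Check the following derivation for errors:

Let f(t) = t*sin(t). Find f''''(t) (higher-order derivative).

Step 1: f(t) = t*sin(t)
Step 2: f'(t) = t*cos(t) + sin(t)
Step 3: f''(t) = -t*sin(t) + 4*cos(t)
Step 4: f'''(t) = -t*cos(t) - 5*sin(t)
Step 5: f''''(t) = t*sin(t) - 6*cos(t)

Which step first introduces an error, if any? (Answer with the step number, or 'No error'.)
Step 3

Step 3 is incorrect due to a wrong coefficient.
The step shows: -t*sin(t) + 4*cos(t)
The correct value should be: -t*sin(t) + 2*cos(t)

Explanation: The coefficient 2 was incorrectly written as 4: the term 2*cos(t) was incorrectly written as 4*cos(t)
The later steps are derived from this incorrect expression, so the error originates in Step 3.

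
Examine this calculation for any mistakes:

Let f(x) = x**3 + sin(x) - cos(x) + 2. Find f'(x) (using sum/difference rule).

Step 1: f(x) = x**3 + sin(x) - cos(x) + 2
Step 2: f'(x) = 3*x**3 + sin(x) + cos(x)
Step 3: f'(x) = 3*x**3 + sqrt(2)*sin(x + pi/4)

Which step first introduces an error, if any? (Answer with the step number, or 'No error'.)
Step 2

Step 2 is incorrect due to a wrong exponent.
The step shows: 3*x**3 + sin(x) + cos(x)
The correct value should be: 3*x**2 + sin(x) + cos(x)

Explanation: The exponent 2 on x was incorrectly written as 3: the term 3*x**2 was incorrectly written as 3*x**3
The later steps are derived from this incorrect expression, so the error originates in Step 2.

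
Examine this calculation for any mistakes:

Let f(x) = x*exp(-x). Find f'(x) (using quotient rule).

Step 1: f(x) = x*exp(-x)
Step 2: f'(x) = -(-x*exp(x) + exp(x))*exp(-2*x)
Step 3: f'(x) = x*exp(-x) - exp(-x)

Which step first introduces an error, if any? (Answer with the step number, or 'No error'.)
Step 2

Step 2 is incorrect due to a sign flip.
The step shows: -(-x*exp(x) + exp(x))*exp(-2*x)
The correct value should be: (-x*exp(x) + exp(x))*exp(-2*x)

Explanation: The sign of the whole expression was flipped: the term (-x*exp(x) + exp(x))*exp(-2*x) was incorrectly written as -(-x*exp(x) + exp(x))*exp(-2*x)
The later steps are derived from this incorrect expression, so the error originates in Step 2.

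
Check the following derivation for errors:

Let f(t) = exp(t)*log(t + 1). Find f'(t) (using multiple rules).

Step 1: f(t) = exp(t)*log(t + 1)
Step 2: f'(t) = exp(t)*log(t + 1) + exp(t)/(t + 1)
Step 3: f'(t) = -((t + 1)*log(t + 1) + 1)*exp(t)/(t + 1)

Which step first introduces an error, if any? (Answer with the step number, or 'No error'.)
Step 3

Step 3 is incorrect due to a sign flip.
The step shows: -((t + 1)*log(t + 1) + 1)*exp(t)/(t + 1)
The correct value should be: ((t + 1)*log(t + 1) + 1)*exp(t)/(t + 1)

Explanation: The sign of the whole expression was flipped: the term ((t + 1)*log(t + 1) + 1)*exp(t)/(t + 1) was incorrectly written as -((t + 1)*log(t + 1) + 1)*exp(t)/(t + 1)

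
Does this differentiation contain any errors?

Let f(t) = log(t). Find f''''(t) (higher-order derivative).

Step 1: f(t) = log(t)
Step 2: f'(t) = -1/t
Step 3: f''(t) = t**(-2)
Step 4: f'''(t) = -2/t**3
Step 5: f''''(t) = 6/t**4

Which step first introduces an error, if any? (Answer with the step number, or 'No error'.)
Step 2

Step 2 is incorrect due to a sign flip.
The step shows: -1/t
The correct value should be: 1/t

Explanation: The sign of the whole expression was flipped: the term 1/t was incorrectly written as -1/t
The later steps are derived from this incorrect expression, so the error originates in Step 2.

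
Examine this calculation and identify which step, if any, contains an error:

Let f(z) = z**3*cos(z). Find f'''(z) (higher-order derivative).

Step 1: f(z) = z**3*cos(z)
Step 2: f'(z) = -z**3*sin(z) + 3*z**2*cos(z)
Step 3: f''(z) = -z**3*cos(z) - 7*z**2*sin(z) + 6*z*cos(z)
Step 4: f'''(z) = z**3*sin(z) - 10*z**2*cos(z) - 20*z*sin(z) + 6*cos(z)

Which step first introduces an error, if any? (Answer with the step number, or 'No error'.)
Step 3

Step 3 is incorrect due to a wrong coefficient.
The step shows: -z**3*cos(z) - 7*z**2*sin(z) + 6*z*cos(z)
The correct value should be: -z**3*cos(z) - 6*z**2*sin(z) + 6*z*cos(z)

Explanation: The coefficient -6 was incorrectly written as -7: the term -6*z**2*sin(z) was incorrectly written as -7*z**2*sin(z)
The later steps are derived from this incorrect expression, so the error originates in Step 3.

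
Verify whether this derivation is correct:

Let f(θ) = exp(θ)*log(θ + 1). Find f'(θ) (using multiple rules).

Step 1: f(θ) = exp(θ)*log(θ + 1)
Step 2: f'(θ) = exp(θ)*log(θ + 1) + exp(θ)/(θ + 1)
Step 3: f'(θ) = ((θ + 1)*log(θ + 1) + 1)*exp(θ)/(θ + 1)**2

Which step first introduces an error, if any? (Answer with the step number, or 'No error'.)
Step 3

Step 3 is incorrect due to a wrong exponent.
The step shows: ((θ + 1)*log(θ + 1) + 1)*exp(θ)/(θ + 1)**2
The correct value should be: ((θ + 1)*log(θ + 1) + 1)*exp(θ)/(θ + 1)

Explanation: The exponent -1 on θ + 1 was incorrectly written as -2: the term ((θ + 1)*log(θ + 1) + 1)*exp(θ)/(θ + 1) was incorrectly written as ((θ + 1)*log(θ + 1) + 1)*exp(θ)/(θ + 1)**2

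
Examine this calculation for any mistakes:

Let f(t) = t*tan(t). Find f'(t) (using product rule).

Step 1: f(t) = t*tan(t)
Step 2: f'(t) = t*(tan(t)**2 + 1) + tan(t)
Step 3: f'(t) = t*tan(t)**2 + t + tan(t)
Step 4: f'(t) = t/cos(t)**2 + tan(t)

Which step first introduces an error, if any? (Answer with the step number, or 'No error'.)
No error

All steps in this derivation are correct.
The final answer f'(t) = t/cos(t)**2 + tan(t) is valid.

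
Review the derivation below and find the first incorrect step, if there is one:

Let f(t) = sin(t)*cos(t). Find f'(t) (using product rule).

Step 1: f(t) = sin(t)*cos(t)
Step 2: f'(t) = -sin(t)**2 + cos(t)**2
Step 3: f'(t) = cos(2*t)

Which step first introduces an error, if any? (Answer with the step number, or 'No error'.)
No error

All steps in this derivation are correct.
The final answer f'(t) = cos(2*t) is valid.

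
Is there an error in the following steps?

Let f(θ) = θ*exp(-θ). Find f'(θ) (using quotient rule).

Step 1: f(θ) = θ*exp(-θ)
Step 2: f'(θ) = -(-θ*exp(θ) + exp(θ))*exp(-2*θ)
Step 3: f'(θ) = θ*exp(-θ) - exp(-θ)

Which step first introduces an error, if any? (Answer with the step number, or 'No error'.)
Step 2

Step 2 is incorrect due to a sign flip.
The step shows: -(-θ*exp(θ) + exp(θ))*exp(-2*θ)
The correct value should be: (-θ*exp(θ) + exp(θ))*exp(-2*θ)

Explanation: The sign of the whole expression was flipped: the term (-θ*exp(θ) + exp(θ))*exp(-2*θ) was incorrectly written as -(-θ*exp(θ) + exp(θ))*exp(-2*θ)
The later steps are derived from this incorrect expression, so the error originates in Step 2.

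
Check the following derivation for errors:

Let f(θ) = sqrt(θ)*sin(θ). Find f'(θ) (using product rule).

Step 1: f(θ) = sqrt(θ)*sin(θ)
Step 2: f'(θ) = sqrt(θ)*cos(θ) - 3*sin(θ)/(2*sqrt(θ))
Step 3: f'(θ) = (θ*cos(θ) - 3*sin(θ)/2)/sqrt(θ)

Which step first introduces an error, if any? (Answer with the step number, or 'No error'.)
Step 2

Step 2 is incorrect due to a wrong coefficient.
The step shows: sqrt(θ)*cos(θ) - 3*sin(θ)/(2*sqrt(θ))
The correct value should be: sqrt(θ)*cos(θ) + sin(θ)/(2*sqrt(θ))

Explanation: The coefficient 1/2 was incorrectly written as -3/2: the term sin(θ)/(2*sqrt(θ)) was incorrectly written as -3*sin(θ)/(2*sqrt(θ))
The later steps are derived from this incorrect expression, so the error originates in Step 2.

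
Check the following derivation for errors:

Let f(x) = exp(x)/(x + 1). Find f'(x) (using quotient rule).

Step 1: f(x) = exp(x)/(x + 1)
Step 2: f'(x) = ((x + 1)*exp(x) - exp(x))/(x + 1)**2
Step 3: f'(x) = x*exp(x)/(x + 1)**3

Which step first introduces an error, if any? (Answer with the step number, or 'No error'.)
Step 3

Step 3 is incorrect due to a wrong exponent.
The step shows: x*exp(x)/(x + 1)**3
The correct value should be: x*exp(x)/(x + 1)**2

Explanation: The exponent -2 on x + 1 was incorrectly written as -3: the term x*exp(x)/(x + 1)**2 was incorrectly written as x*exp(x)/(x + 1)**3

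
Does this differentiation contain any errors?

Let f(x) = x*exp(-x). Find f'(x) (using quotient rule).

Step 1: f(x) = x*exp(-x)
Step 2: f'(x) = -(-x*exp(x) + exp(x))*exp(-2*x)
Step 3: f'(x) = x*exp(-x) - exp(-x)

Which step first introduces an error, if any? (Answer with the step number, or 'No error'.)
Step 2

Step 2 is incorrect due to a sign flip.
The step shows: -(-x*exp(x) + exp(x))*exp(-2*x)
The correct value should be: (-x*exp(x) + exp(x))*exp(-2*x)

Explanation: The sign of the whole expression was flipped: the term (-x*exp(x) + exp(x))*exp(-2*x) was incorrectly written as -(-x*exp(x) + exp(x))*exp(-2*x)
The later steps are derived from this incorrect expression, so the error originates in Step 2.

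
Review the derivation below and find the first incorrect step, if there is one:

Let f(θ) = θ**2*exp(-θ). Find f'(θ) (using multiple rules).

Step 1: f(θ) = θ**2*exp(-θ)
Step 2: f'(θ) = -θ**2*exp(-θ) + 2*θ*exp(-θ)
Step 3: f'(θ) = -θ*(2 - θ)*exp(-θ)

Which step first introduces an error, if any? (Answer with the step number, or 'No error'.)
Step 3

Step 3 is incorrect due to a sign flip.
The step shows: -θ*(2 - θ)*exp(-θ)
The correct value should be: θ*(2 - θ)*exp(-θ)

Explanation: The sign of the whole expression was flipped: the term θ*(2 - θ)*exp(-θ) was incorrectly written as -θ*(2 - θ)*exp(-θ)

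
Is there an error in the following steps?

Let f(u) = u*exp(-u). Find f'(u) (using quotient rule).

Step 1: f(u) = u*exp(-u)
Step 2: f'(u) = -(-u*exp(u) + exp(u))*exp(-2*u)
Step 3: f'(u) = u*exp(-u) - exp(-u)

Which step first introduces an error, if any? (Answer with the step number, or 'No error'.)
Step 2

Step 2 is incorrect due to a sign flip.
The step shows: -(-u*exp(u) + exp(u))*exp(-2*u)
The correct value should be: (-u*exp(u) + exp(u))*exp(-2*u)

Explanation: The sign of the whole expression was flipped: the term (-u*exp(u) + exp(u))*exp(-2*u) was incorrectly written as -(-u*exp(u) + exp(u))*exp(-2*u)
The later steps are derived from this incorrect expression, so the error originates in Step 2.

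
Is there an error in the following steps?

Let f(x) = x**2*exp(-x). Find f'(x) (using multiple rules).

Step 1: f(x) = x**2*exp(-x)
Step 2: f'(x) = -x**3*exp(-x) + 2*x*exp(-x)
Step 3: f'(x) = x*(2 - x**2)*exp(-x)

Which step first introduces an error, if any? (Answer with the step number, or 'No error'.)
Step 2

Step 2 is incorrect due to a wrong exponent.
The step shows: -x**3*exp(-x) + 2*x*exp(-x)
The correct value should be: -x**2*exp(-x) + 2*x*exp(-x)

Explanation: The exponent 2 on x was incorrectly written as 3: the term -x**2*exp(-x) was incorrectly written as -x**3*exp(-x)
The later steps are derived from this incorrect expression, so the error originates in Step 2.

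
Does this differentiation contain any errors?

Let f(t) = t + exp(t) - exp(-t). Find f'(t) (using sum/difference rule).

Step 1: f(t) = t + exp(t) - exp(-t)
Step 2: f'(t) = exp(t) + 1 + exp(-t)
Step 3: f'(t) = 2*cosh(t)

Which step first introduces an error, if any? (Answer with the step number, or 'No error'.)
Step 3

Step 3 is incorrect due to a dropped term.
The step shows: 2*cosh(t)
The correct value should be: 2*cosh(t) + 1

Explanation: A term was dropped: the term 1 was incorrectly omitted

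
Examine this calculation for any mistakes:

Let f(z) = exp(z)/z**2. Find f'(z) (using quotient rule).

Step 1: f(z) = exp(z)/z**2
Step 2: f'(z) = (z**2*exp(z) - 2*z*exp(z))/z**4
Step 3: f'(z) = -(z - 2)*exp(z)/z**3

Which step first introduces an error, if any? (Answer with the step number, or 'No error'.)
Step 3

Step 3 is incorrect due to a sign flip.
The step shows: -(z - 2)*exp(z)/z**3
The correct value should be: (z - 2)*exp(z)/z**3

Explanation: The sign of the whole expression was flipped: the term (z - 2)*exp(z)/z**3 was incorrectly written as -(z - 2)*exp(z)/z**3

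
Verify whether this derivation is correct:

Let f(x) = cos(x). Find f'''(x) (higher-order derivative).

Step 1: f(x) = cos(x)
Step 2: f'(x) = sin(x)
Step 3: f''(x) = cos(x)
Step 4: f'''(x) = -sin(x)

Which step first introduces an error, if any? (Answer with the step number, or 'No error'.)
Step 2

Step 2 is incorrect due to a sign flip.
The step shows: sin(x)
The correct value should be: -sin(x)

Explanation: The sign of the whole expression was flipped: the term -sin(x) was incorrectly written as sin(x)
The later steps are derived from this incorrect expression, so the error originates in Step 2.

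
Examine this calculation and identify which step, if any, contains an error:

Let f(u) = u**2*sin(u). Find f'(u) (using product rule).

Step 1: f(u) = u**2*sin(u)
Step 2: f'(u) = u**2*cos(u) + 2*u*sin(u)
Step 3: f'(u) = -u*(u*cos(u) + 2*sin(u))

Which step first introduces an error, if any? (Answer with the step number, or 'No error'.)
Step 3

Step 3 is incorrect due to a sign flip.
The step shows: -u*(u*cos(u) + 2*sin(u))
The correct value should be: u*(u*cos(u) + 2*sin(u))

Explanation: The sign of the whole expression was flipped: the term u*(u*cos(u) + 2*sin(u)) was incorrectly written as -u*(u*cos(u) + 2*sin(u))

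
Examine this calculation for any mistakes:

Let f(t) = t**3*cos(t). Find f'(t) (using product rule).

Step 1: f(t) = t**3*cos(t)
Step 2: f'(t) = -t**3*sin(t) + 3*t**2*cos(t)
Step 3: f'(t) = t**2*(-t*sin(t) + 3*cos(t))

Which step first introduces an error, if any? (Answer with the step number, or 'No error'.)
No error

All steps in this derivation are correct.
The final answer f'(t) = t**2*(-t*sin(t) + 3*cos(t)) is valid.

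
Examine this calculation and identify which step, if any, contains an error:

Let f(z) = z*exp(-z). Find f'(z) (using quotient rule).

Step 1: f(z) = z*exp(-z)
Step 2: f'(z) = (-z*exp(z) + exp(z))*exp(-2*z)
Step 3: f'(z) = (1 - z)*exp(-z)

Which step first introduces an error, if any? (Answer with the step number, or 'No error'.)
No error

All steps in this derivation are correct.
The final answer f'(z) = (1 - z)*exp(-z) is valid.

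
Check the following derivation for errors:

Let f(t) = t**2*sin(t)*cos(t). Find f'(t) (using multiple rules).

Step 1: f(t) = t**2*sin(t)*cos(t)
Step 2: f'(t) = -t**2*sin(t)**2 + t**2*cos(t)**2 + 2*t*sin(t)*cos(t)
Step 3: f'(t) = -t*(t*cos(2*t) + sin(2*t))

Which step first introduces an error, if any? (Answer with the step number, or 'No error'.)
Step 3

Step 3 is incorrect due to a sign flip.
The step shows: -t*(t*cos(2*t) + sin(2*t))
The correct value should be: t*(t*cos(2*t) + sin(2*t))

Explanation: The sign of the whole expression was flipped: the term t*(t*cos(2*t) + sin(2*t)) was incorrectly written as -t*(t*cos(2*t) + sin(2*t))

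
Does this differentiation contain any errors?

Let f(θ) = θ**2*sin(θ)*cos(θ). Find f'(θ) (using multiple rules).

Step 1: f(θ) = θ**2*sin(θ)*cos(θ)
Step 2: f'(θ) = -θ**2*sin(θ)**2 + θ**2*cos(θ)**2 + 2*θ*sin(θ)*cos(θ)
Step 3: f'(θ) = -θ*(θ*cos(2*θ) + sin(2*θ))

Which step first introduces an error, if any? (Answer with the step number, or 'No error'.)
Step 3

Step 3 is incorrect due to a sign flip.
The step shows: -θ*(θ*cos(2*θ) + sin(2*θ))
The correct value should be: θ*(θ*cos(2*θ) + sin(2*θ))

Explanation: The sign of the whole expression was flipped: the term θ*(θ*cos(2*θ) + sin(2*θ)) was incorrectly written as -θ*(θ*cos(2*θ) + sin(2*θ))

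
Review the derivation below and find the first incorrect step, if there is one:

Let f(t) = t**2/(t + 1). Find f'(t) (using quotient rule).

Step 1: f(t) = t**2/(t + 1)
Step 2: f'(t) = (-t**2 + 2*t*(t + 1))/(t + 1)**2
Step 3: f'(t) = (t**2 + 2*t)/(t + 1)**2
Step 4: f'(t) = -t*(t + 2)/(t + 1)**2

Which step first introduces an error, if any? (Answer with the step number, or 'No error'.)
Step 4

Step 4 is incorrect due to a sign flip.
The step shows: -t*(t + 2)/(t + 1)**2
The correct value should be: t*(t + 2)/(t + 1)**2

Explanation: The sign of the whole expression was flipped: the term t*(t + 2)/(t + 1)**2 was incorrectly written as -t*(t + 2)/(t + 1)**2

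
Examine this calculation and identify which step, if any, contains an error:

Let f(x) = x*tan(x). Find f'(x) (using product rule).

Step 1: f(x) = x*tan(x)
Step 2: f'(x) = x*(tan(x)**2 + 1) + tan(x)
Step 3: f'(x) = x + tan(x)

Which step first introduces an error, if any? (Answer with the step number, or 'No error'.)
Step 3

Step 3 is incorrect due to a dropped term.
The step shows: x + tan(x)
The correct value should be: x*tan(x)**2 + x + tan(x)

Explanation: A term was dropped: the term x*tan(x)**2 was incorrectly omitted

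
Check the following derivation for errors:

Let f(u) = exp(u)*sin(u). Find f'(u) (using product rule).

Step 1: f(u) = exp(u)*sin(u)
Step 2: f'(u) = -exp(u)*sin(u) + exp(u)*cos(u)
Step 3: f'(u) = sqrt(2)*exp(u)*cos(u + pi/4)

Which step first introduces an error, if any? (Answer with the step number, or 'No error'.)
Step 2

Step 2 is incorrect due to a sign flip.
The step shows: -exp(u)*sin(u) + exp(u)*cos(u)
The correct value should be: exp(u)*sin(u) + exp(u)*cos(u)

Explanation: The sign of one term was flipped: the term exp(u)*sin(u) was incorrectly written as -exp(u)*sin(u)
The later steps are derived from this incorrect expression, so the error originates in Step 2.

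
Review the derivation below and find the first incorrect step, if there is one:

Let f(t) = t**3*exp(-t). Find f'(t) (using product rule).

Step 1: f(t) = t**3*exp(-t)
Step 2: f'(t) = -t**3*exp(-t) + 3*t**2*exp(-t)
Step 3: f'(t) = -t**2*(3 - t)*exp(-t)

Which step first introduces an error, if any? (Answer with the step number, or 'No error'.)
Step 3

Step 3 is incorrect due to a sign flip.
The step shows: -t**2*(3 - t)*exp(-t)
The correct value should be: t**2*(3 - t)*exp(-t)

Explanation: The sign of the whole expression was flipped: the term t**2*(3 - t)*exp(-t) was incorrectly written as -t**2*(3 - t)*exp(-t)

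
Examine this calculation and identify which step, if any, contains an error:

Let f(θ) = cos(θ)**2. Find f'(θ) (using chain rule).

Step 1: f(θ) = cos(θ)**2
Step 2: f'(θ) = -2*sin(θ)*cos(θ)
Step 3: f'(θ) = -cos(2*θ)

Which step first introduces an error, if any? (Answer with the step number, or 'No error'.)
Step 3

Step 3 is incorrect due to a wrong trig function.
The step shows: -cos(2*θ)
The correct value should be: -sin(2*θ)

Explanation: sin(2*θ) was incorrectly written as cos(2*θ): the term -sin(2*θ) was incorrectly written as -cos(2*θ)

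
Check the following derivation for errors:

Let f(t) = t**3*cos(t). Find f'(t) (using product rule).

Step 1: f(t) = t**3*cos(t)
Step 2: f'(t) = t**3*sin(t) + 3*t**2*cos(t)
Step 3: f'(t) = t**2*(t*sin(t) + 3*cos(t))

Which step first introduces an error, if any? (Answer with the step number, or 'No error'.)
Step 2

Step 2 is incorrect due to a sign flip.
The step shows: t**3*sin(t) + 3*t**2*cos(t)
The correct value should be: -t**3*sin(t) + 3*t**2*cos(t)

Explanation: The sign of one term was flipped: the term -t**3*sin(t) was incorrectly written as t**3*sin(t)
The later steps are derived from this incorrect expression, so the error originates in Step 2.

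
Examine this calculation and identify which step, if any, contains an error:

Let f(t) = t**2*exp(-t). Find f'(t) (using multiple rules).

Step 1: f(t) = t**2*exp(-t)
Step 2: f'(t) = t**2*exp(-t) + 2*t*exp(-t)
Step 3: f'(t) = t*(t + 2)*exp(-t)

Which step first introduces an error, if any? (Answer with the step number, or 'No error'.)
Step 2

Step 2 is incorrect due to a sign flip.
The step shows: t**2*exp(-t) + 2*t*exp(-t)
The correct value should be: -t**2*exp(-t) + 2*t*exp(-t)

Explanation: The sign of one term was flipped: the term -t**2*exp(-t) was incorrectly written as t**2*exp(-t)
The later steps are derived from this incorrect expression, so the error originates in Step 2.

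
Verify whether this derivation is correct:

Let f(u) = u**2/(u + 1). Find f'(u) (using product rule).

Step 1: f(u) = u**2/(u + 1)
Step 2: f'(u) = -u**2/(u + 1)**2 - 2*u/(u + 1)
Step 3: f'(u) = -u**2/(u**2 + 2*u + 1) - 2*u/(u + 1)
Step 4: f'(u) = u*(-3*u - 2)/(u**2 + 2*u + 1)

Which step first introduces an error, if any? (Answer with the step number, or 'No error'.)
Step 2

Step 2 is incorrect due to a sign flip.
The step shows: -u**2/(u + 1)**2 - 2*u/(u + 1)
The correct value should be: -u**2/(u + 1)**2 + 2*u/(u + 1)

Explanation: The sign of one term was flipped: the term 2*u/(u + 1) was incorrectly written as -2*u/(u + 1)
The later steps are derived from this incorrect expression, so the error originates in Step 2.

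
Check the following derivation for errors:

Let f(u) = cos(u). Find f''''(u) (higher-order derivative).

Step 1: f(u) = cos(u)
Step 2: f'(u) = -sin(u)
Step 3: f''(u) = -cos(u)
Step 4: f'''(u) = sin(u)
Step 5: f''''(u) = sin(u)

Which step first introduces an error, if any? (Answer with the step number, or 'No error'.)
Step 5

Step 5 is incorrect due to a wrong trig function.
The step shows: sin(u)
The correct value should be: cos(u)

Explanation: cos(u) was incorrectly written as sin(u): the term cos(u) was incorrectly written as sin(u)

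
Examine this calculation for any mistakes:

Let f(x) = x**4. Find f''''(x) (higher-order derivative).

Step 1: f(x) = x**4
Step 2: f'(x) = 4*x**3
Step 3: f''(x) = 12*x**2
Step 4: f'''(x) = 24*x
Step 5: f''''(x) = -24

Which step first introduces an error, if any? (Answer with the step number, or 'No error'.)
Step 5

Step 5 is incorrect due to a sign flip.
The step shows: -24
The correct value should be: 24

Explanation: The sign of the whole expression was flipped: the term 24 was incorrectly written as -24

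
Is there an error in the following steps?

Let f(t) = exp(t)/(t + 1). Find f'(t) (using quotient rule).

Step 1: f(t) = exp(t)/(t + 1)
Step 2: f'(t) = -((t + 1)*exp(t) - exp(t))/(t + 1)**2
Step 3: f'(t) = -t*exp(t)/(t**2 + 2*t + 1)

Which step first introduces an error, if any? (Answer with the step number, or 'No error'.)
Step 2

Step 2 is incorrect due to a sign flip.
The step shows: -((t + 1)*exp(t) - exp(t))/(t + 1)**2
The correct value should be: ((t + 1)*exp(t) - exp(t))/(t + 1)**2

Explanation: The sign of the whole expression was flipped: the term ((t + 1)*exp(t) - exp(t))/(t + 1)**2 was incorrectly written as -((t + 1)*exp(t) - exp(t))/(t + 1)**2
The later steps are derived from this incorrect expression, so the error originates in Step 2.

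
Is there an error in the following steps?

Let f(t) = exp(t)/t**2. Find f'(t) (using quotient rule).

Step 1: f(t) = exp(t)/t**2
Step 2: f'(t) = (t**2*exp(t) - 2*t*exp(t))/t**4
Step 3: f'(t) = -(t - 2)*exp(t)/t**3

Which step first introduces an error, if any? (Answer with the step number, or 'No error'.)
Step 3

Step 3 is incorrect due to a sign flip.
The step shows: -(t - 2)*exp(t)/t**3
The correct value should be: (t - 2)*exp(t)/t**3

Explanation: The sign of the whole expression was flipped: the term (t - 2)*exp(t)/t**3 was incorrectly written as -(t - 2)*exp(t)/t**3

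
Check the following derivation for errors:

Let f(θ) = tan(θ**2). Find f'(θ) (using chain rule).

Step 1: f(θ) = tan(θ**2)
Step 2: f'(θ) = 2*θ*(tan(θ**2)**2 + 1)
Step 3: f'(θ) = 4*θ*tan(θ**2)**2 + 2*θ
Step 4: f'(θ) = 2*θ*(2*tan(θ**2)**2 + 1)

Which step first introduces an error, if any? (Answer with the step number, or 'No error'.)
Step 3

Step 3 is incorrect due to a wrong coefficient.
The step shows: 4*θ*tan(θ**2)**2 + 2*θ
The correct value should be: 2*θ*tan(θ**2)**2 + 2*θ

Explanation: The coefficient 2 was incorrectly written as 4: the term 2*θ*tan(θ**2)**2 was incorrectly written as 4*θ*tan(θ**2)**2
The later steps are derived from this incorrect expression, so the error originates in Step 3.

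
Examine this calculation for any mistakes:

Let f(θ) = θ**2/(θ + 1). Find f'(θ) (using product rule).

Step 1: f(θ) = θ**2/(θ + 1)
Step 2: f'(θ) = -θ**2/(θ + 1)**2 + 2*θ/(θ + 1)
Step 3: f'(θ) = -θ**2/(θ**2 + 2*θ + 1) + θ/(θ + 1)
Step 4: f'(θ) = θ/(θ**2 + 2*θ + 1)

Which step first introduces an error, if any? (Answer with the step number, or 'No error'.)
Step 3

Step 3 is incorrect due to a wrong coefficient.
The step shows: -θ**2/(θ**2 + 2*θ + 1) + θ/(θ + 1)
The correct value should be: -θ**2/(θ**2 + 2*θ + 1) + 2*θ/(θ + 1)

Explanation: The coefficient 2 was incorrectly written as 1: the term 2*θ/(θ + 1) was incorrectly written as θ/(θ + 1)
The later steps are derived from this incorrect expression, so the error originates in Step 3.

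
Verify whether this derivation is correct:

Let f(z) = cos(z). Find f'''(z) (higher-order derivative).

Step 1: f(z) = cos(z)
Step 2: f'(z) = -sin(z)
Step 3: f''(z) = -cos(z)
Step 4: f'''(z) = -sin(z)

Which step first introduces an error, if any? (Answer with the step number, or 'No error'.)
Step 4

Step 4 is incorrect due to a sign flip.
The step shows: -sin(z)
The correct value should be: sin(z)

Explanation: The sign of the whole expression was flipped: the term sin(z) was incorrectly written as -sin(z)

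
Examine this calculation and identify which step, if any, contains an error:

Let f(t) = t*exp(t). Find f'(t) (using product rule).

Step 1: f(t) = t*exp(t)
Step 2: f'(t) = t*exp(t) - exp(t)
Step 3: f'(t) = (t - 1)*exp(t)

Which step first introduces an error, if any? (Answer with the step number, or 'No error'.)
Step 2

Step 2 is incorrect due to a sign flip.
The step shows: t*exp(t) - exp(t)
The correct value should be: t*exp(t) + exp(t)

Explanation: The sign of one term was flipped: the term exp(t) was incorrectly written as -exp(t)
The later steps are derived from this incorrect expression, so the error originates in Step 2.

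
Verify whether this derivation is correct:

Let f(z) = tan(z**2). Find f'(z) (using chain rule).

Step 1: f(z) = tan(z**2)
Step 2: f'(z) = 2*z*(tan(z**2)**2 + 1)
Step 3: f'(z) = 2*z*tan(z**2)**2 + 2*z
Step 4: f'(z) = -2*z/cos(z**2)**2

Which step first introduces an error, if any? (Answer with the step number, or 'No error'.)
Step 4

Step 4 is incorrect due to a sign flip.
The step shows: -2*z/cos(z**2)**2
The correct value should be: 2*z/cos(z**2)**2

Explanation: The sign of the whole expression was flipped: the term 2*z/cos(z**2)**2 was incorrectly written as -2*z/cos(z**2)**2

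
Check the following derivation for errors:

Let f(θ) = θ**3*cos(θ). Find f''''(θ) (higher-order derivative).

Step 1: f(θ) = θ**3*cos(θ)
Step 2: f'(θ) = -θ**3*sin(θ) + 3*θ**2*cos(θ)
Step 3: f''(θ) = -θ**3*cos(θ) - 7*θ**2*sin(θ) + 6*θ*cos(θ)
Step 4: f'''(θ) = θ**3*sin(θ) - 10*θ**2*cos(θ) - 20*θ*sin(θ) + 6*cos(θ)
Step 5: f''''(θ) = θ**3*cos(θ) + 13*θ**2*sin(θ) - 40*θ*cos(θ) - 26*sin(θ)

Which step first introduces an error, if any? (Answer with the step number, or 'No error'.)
Step 3

Step 3 is incorrect due to a wrong coefficient.
The step shows: -θ**3*cos(θ) - 7*θ**2*sin(θ) + 6*θ*cos(θ)
The correct value should be: -θ**3*cos(θ) - 6*θ**2*sin(θ) + 6*θ*cos(θ)

Explanation: The coefficient -6 was incorrectly written as -7: the term -6*θ**2*sin(θ) was incorrectly written as -7*θ**2*sin(θ)
The later steps are derived from this incorrect expression, so the error originates in Step 3.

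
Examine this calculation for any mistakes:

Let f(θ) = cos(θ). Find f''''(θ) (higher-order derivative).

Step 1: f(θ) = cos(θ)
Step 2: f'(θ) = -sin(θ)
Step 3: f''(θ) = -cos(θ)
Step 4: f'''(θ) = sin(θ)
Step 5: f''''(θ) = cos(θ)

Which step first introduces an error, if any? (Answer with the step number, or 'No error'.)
No error

All steps in this derivation are correct.
The final answer f''''(θ) = cos(θ) is valid.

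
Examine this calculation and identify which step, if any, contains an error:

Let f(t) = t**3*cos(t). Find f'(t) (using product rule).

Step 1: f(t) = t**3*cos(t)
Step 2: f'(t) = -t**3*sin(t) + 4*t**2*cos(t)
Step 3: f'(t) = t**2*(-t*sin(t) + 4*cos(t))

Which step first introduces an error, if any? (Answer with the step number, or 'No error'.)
Step 2

Step 2 is incorrect due to a wrong coefficient.
The step shows: -t**3*sin(t) + 4*t**2*cos(t)
The correct value should be: -t**3*sin(t) + 3*t**2*cos(t)

Explanation: The coefficient 3 was incorrectly written as 4: the term 3*t**2*cos(t) was incorrectly written as 4*t**2*cos(t)
The later steps are derived from this incorrect expression, so the error originates in Step 2.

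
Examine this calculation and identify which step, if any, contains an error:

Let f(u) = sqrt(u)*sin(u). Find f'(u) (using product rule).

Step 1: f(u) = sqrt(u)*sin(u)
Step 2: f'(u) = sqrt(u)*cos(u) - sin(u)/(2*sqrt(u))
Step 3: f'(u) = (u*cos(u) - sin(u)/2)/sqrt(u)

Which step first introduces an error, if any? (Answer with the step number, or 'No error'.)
Step 2

Step 2 is incorrect due to a sign flip.
The step shows: sqrt(u)*cos(u) - sin(u)/(2*sqrt(u))
The correct value should be: sqrt(u)*cos(u) + sin(u)/(2*sqrt(u))

Explanation: The sign of one term was flipped: the term sin(u)/(2*sqrt(u)) was incorrectly written as -sin(u)/(2*sqrt(u))
The later steps are derived from this incorrect expression, so the error originates in Step 2.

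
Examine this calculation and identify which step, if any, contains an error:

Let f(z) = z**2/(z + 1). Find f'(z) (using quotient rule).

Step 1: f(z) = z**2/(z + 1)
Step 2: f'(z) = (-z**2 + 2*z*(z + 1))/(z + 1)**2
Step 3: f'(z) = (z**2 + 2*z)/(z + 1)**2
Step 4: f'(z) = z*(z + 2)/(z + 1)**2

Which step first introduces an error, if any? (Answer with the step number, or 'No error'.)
No error

All steps in this derivation are correct.
The final answer f'(z) = z*(z + 2)/(z + 1)**2 is valid.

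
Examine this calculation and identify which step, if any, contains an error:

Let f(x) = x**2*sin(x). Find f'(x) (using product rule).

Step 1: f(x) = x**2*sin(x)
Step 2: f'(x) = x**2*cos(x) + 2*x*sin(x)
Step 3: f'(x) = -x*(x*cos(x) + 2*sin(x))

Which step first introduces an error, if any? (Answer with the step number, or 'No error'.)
Step 3

Step 3 is incorrect due to a sign flip.
The step shows: -x*(x*cos(x) + 2*sin(x))
The correct value should be: x*(x*cos(x) + 2*sin(x))

Explanation: The sign of the whole expression was flipped: the term x*(x*cos(x) + 2*sin(x)) was incorrectly written as -x*(x*cos(x) + 2*sin(x))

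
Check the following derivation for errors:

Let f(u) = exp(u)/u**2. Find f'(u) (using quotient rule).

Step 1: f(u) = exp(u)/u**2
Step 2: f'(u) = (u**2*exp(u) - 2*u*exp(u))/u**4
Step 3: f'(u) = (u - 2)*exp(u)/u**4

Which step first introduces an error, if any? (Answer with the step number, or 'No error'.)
Step 3

Step 3 is incorrect due to a wrong exponent.
The step shows: (u - 2)*exp(u)/u**4
The correct value should be: (u - 2)*exp(u)/u**3

Explanation: The exponent -3 on u was incorrectly written as -4: the term (u - 2)*exp(u)/u**3 was incorrectly written as (u - 2)*exp(u)/u**4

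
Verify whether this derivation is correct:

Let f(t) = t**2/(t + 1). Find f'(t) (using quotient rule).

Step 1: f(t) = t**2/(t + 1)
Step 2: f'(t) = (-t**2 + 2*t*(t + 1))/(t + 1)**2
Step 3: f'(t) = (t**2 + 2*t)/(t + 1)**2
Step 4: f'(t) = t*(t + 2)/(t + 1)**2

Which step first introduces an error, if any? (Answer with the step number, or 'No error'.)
No error

All steps in this derivation are correct.
The final answer f'(t) = t*(t + 2)/(t + 1)**2 is valid.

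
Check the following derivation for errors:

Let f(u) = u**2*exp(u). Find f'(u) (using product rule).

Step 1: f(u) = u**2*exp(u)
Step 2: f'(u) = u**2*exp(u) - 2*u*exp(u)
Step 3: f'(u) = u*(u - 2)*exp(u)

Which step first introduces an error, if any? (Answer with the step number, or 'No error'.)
Step 2

Step 2 is incorrect due to a sign flip.
The step shows: u**2*exp(u) - 2*u*exp(u)
The correct value should be: u**2*exp(u) + 2*u*exp(u)

Explanation: The sign of one term was flipped: the term 2*u*exp(u) was incorrectly written as -2*u*exp(u)
The later steps are derived from this incorrect expression, so the error originates in Step 2.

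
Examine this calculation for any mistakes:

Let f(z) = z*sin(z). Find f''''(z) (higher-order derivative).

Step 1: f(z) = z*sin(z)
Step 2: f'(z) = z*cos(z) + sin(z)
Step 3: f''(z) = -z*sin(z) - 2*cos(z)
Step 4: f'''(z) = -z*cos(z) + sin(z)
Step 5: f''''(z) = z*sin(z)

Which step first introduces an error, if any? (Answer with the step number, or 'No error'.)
Step 3

Step 3 is incorrect due to a sign flip.
The step shows: -z*sin(z) - 2*cos(z)
The correct value should be: -z*sin(z) + 2*cos(z)

Explanation: The sign of one term was flipped: the term 2*cos(z) was incorrectly written as -2*cos(z)
The later steps are derived from this incorrect expression, so the error originates in Step 3.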